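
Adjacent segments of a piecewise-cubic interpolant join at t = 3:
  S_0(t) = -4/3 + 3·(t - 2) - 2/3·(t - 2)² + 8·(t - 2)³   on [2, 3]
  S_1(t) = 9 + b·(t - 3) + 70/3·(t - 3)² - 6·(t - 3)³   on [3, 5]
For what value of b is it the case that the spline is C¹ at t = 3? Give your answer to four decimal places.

25.6667

S_0'(t) = 3 - 4/3·(t - 2) + 24·(t - 2)², so S_0'(3) = 77/3. On the right, S_1'(3) = b, so b = 77/3.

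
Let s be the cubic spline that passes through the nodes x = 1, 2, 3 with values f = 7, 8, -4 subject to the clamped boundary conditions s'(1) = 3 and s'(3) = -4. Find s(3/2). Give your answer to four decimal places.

Put m_i = s'' at the i-th knot. Here h = (1, 1) and Δ = (1, -12), so the interior equations h_(i-1)·m_(i-1) + 2(h_(i-1)+h_i)·m_i + h_i·m_(i+1) = 6(Δ_i − Δ_(i-1)) read
  1·m_0 + 4·m_1 + 1·m_2 = 6(Δ_1 - Δ_0) = -78
Clamped end conditions give two more equations: 2h_0·m_0 + h_0·m_1 = 6(Δ_0 - s'(1)) = -12 and h_1·m_1 + 2h_1·m_2 = 6(s'(3) - Δ_1) = 48.
Solving: m_0 = 10, m_1 = -32, m_2 = 40.
On [1, 2], s(x) = 7 + 3·(x - 1) + 5·(x - 1)² - 7·(x - 1)³.
With (x - 1) = 1/2: s(3/2) = 71/8.

8.8750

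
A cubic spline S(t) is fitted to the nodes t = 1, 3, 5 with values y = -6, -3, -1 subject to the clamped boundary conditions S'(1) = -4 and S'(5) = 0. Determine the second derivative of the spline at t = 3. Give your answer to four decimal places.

Write M_i for S''(x_i). With h_i = 2, 2 and divided differences Δ_i = 3/2, 1, the continuity of S' gives the tridiagonal system
  2·M_0 + 8·M_1 + 2·M_2 = 6(Δ_1 - Δ_0) = -3
Clamped end conditions give two more equations: 2h_0·M_0 + h_0·M_1 = 6(Δ_0 - S'(1)) = 33 and h_1·M_1 + 2h_1·M_2 = 6(S'(5) - Δ_1) = -6.
Forward elimination and back-substitution give M_0 = 77/8, M_1 = -11/4, M_2 = -1/8.

-2.7500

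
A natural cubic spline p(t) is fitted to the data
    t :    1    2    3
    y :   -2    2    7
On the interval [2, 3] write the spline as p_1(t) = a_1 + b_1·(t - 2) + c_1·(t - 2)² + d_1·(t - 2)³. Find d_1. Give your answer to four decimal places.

-0.2500

Let M_i = p''(x_i). Step sizes h_i = 1, 1; slopes of the chords Δ_i = (y_(i+1) - y_i)/h_i = 4, 5.
  1·M_0 + 4·M_1 + 1·M_2 = 6(Δ_1 - Δ_0) = 6
Natural end conditions: M_0 = M_2 = 0.
Forward elimination and back-substitution give M_0 = 0, M_1 = 3/2, M_2 = 0.
On [2, 3], with p_1(t) = a_1 + b_1·(t - 2) + c_1·(t - 2)² + d_1·(t - 2)³: c_1 = M_1/2 = 3/4, d_1 = (M_2 - M_1)/(6h_1) = -1/4, b_1 = Δ_1 - h_1(2M_1 + M_2)/6 = 9/2.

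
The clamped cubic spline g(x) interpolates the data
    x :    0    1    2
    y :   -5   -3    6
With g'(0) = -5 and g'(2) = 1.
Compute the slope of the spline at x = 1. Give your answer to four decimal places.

Let m_i = g''(x_i). Step sizes h_i = 1, 1; slopes of the chords Δ_i = (y_(i+1) - y_i)/h_i = 2, 9.
  1·m_0 + 4·m_1 + 1·m_2 = 6(Δ_1 - Δ_0) = 42
Clamped end conditions give two more equations: 2h_0·m_0 + h_0·m_1 = 6(Δ_0 - g'(0)) = 42 and h_1·m_1 + 2h_1·m_2 = 6(g'(2) - Δ_1) = -48.
Solving: m_0 = 27/2, m_1 = 15, m_2 = -63/2.
On [1, 2], g'(x) = b_1 + 2c_1·(x - 1) + 3d_1·(x - 1)² with b_1 = Δ_1 - h_1(2m_1 + m_2)/6 = 37/4, c_1 = m_1/2 = 15/2, d_1 = (m_2 - m_1)/(6h_1) = -31/4. So g'(1) = 37/4.

9.2500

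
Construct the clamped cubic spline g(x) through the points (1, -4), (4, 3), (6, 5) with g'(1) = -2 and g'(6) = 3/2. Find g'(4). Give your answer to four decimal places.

Write M_i for g''(x_i). With h_i = 3, 2 and divided differences Δ_i = 7/3, 1, the continuity of g' gives the tridiagonal system
  3·M_0 + 10·M_1 + 2·M_2 = 6(Δ_1 - Δ_0) = -8
Clamped end conditions give two more equations: 2h_0·M_0 + h_0·M_1 = 6(Δ_0 - g'(1)) = 26 and h_1·M_1 + 2h_1·M_2 = 6(g'(6) - Δ_1) = 3.
Hence M_0 = 35/6, M_1 = -3, M_2 = 9/4.
On [4, 6], g'(x) = b_1 + 2c_1·(x - 4) + 3d_1·(x - 4)² with b_1 = Δ_1 - h_1(2M_1 + M_2)/6 = 9/4, c_1 = M_1/2 = -3/2, d_1 = (M_2 - M_1)/(6h_1) = 7/16. So g'(4) = 9/4.

2.2500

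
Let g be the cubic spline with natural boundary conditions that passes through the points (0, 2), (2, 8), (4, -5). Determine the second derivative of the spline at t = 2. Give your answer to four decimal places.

-7.1250

Put σ_i = g'' at the i-th knot. Here h = (2, 2) and Δ = (3, -13/2), so the interior equations h_(i-1)·σ_(i-1) + 2(h_(i-1)+h_i)·σ_i + h_i·σ_(i+1) = 6(Δ_i − Δ_(i-1)) read
  2·σ_0 + 8·σ_1 + 2·σ_2 = 6(Δ_1 - Δ_0) = -57
Natural end conditions: σ_0 = σ_2 = 0.
Forward elimination and back-substitution give σ_0 = 0, σ_1 = -57/8, σ_2 = 0.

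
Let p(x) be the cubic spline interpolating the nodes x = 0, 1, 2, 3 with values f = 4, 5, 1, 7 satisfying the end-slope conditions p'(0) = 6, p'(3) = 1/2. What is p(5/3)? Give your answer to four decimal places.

1.3481

With M_i denoting the second derivative at x_i, h_i = 1, 1, 1, and Δ_i = (y_(i+1) − y_i)/h_i = 1, -4, 6:
  1·M_0 + 4·M_1 + 1·M_2 = 6(Δ_1 - Δ_0) = -30
  1·M_1 + 4·M_2 + 1·M_3 = 6(Δ_2 - Δ_1) = 60
Clamped end conditions give two more equations: 2h_0·M_0 + h_0·M_1 = 6(Δ_0 - p'(0)) = -30 and h_2·M_2 + 2h_2·M_3 = 6(p'(3) - Δ_2) = -33.
Hence M_0 = -139/15, M_1 = -172/15, M_2 = 377/15, M_3 = -436/15.
On [1, 2], p(x) = 5 - 131/30·(x - 1) - 86/15·(x - 1)² + 61/10·(x - 1)³.
With (x - 1) = 2/3: p(5/3) = 182/135.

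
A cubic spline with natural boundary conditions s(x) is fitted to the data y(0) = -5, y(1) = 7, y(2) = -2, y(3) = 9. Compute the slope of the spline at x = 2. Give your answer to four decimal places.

Write σ_i for s''(x_i). With h_i = 1, 1, 1 and divided differences Δ_i = 12, -9, 11, the continuity of s' gives the tridiagonal system
  1·σ_0 + 4·σ_1 + 1·σ_2 = 6(Δ_1 - Δ_0) = -126
  1·σ_1 + 4·σ_2 + 1·σ_3 = 6(Δ_2 - Δ_1) = 120
Natural end conditions: σ_0 = σ_3 = 0.
Forward elimination and back-substitution give σ_0 = 0, σ_1 = -208/5, σ_2 = 202/5, σ_3 = 0.
On [2, 3], s'(x) = b_2 + 2c_2·(x - 2) + 3d_2·(x - 2)² with b_2 = Δ_2 - h_2(2σ_2 + σ_3)/6 = -37/15, c_2 = σ_2/2 = 101/5, d_2 = (σ_3 - σ_2)/(6h_2) = -101/15. So s'(2) = -37/15.

-2.4667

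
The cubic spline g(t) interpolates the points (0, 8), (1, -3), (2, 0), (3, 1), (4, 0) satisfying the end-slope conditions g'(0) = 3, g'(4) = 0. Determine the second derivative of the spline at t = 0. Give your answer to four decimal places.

-61.8214

Put σ_i = g'' at the i-th knot. Here h = (1, 1, 1, 1) and Δ = (-11, 3, 1, -1), so the interior equations h_(i-1)·σ_(i-1) + 2(h_(i-1)+h_i)·σ_i + h_i·σ_(i+1) = 6(Δ_i − Δ_(i-1)) read
  1·σ_0 + 4·σ_1 + 1·σ_2 = 6(Δ_1 - Δ_0) = 84
  1·σ_1 + 4·σ_2 + 1·σ_3 = 6(Δ_2 - Δ_1) = -12
  1·σ_2 + 4·σ_3 + 1·σ_4 = 6(Δ_3 - Δ_2) = -12
Clamped end conditions give two more equations: 2h_0·σ_0 + h_0·σ_1 = 6(Δ_0 - g'(0)) = -84 and h_3·σ_3 + 2h_3·σ_4 = 6(g'(4) - Δ_3) = 6.
Forward elimination and back-substitution give σ_0 = -1731/28, σ_1 = 555/14, σ_2 = -51/4, σ_3 = -9/14, σ_4 = 93/28.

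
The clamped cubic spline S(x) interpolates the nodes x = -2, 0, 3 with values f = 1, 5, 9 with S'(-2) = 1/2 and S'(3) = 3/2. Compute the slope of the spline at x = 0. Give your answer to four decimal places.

Put m_i = S'' at the i-th knot. Here h = (2, 3) and Δ = (2, 4/3), so the interior equations h_(i-1)·m_(i-1) + 2(h_(i-1)+h_i)·m_i + h_i·m_(i+1) = 6(Δ_i − Δ_(i-1)) read
  2·m_0 + 10·m_1 + 3·m_2 = 6(Δ_1 - Δ_0) = -4
Clamped end conditions give two more equations: 2h_0·m_0 + h_0·m_1 = 6(Δ_0 - S'(-2)) = 9 and h_1·m_1 + 2h_1·m_2 = 6(S'(3) - Δ_1) = 1.
Solving: m_0 = 57/20, m_1 = -6/5, m_2 = 23/30.
On [0, 3], S'(x) = b_1 + 2c_1·x + 3d_1·x² with b_1 = Δ_1 - h_1(2m_1 + m_2)/6 = 43/20, c_1 = m_1/2 = -3/5, d_1 = (m_2 - m_1)/(6h_1) = 59/540. So S'(0) = 43/20.

2.1500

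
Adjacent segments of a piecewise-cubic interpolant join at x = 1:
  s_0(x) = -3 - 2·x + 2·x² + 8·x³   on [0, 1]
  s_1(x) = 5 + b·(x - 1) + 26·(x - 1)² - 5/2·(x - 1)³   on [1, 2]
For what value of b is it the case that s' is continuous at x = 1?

26

s_0'(x) = -2 + 4·x + 24·x², so s_0'(1) = 26. On the right, s_1'(1) = b, so b = 26.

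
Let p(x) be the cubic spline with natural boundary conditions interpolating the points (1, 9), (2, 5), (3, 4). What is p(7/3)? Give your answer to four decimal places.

4.3889

Let σ_i = p''(x_i). Step sizes h_i = 1, 1; slopes of the chords Δ_i = (y_(i+1) - y_i)/h_i = -4, -1.
  1·σ_0 + 4·σ_1 + 1·σ_2 = 6(Δ_1 - Δ_0) = 18
Natural end conditions: σ_0 = σ_2 = 0.
Solving the tridiagonal system: σ_0 = 0, σ_1 = 9/2, σ_2 = 0.
On [2, 3], p(x) = 5 - 5/2·(x - 2) + 9/4·(x - 2)² - 3/4·(x - 2)³.
With (x - 2) = 1/3: p(7/3) = 79/18.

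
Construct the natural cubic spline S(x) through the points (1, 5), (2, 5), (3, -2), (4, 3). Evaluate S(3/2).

Let m_i = S''(x_i). Step sizes h_i = 1, 1, 1; slopes of the chords Δ_i = (y_(i+1) - y_i)/h_i = 0, -7, 5.
  1·m_0 + 4·m_1 + 1·m_2 = 6(Δ_1 - Δ_0) = -42
  1·m_1 + 4·m_2 + 1·m_3 = 6(Δ_2 - Δ_1) = 72
Natural end conditions: m_0 = m_3 = 0.
Solving: m_0 = 0, m_1 = -16, m_2 = 22, m_3 = 0.
On [1, 2], S(x) = 5 + 8/3·(x - 1) + 0·(x - 1)² - 8/3·(x - 1)³.
With (x - 1) = 1/2: S(3/2) = 6.

6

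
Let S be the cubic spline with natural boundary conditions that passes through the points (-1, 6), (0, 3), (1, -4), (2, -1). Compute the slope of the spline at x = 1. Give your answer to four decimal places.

-2.8667

Write m_i for S''(x_i). With h_i = 1, 1, 1 and divided differences Δ_i = -3, -7, 3, the continuity of S' gives the tridiagonal system
  1·m_0 + 4·m_1 + 1·m_2 = 6(Δ_1 - Δ_0) = -24
  1·m_1 + 4·m_2 + 1·m_3 = 6(Δ_2 - Δ_1) = 60
Natural end conditions: m_0 = m_3 = 0.
Solving: m_0 = 0, m_1 = -52/5, m_2 = 88/5, m_3 = 0.
On [1, 2], S'(x) = b_2 + 2c_2·(x - 1) + 3d_2·(x - 1)² with b_2 = Δ_2 - h_2(2m_2 + m_3)/6 = -43/15, c_2 = m_2/2 = 44/5, d_2 = (m_3 - m_2)/(6h_2) = -44/15. So S'(1) = -43/15.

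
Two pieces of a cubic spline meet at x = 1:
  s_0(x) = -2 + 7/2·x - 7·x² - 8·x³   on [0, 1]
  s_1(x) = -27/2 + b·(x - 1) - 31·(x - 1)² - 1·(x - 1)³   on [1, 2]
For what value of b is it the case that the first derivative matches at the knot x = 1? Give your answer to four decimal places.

-34.5000

s_0'(x) = 7/2 - 14·x - 24·x², so s_0'(1) = -69/2. On the right, s_1'(1) = b, so b = -69/2.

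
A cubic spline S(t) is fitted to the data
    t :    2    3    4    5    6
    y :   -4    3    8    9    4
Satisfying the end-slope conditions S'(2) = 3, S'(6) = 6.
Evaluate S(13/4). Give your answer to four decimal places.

4.6074

Put M_i = S'' at the i-th knot. Here h = (1, 1, 1, 1) and Δ = (7, 5, 1, -5), so the interior equations h_(i-1)·M_(i-1) + 2(h_(i-1)+h_i)·M_i + h_i·M_(i+1) = 6(Δ_i − Δ_(i-1)) read
  1·M_0 + 4·M_1 + 1·M_2 = 6(Δ_1 - Δ_0) = -12
  1·M_1 + 4·M_2 + 1·M_3 = 6(Δ_2 - Δ_1) = -24
  1·M_2 + 4·M_3 + 1·M_4 = 6(Δ_3 - Δ_2) = -36
Clamped end conditions give two more equations: 2h_0·M_0 + h_0·M_1 = 6(Δ_0 - S'(2)) = 24 and h_3·M_3 + 2h_3·M_4 = 6(S'(6) - Δ_3) = 66.
Forward elimination and back-substitution give M_0 = 435/28, M_1 = -99/14, M_2 = 3/4, M_3 = -279/14, M_4 = 1203/28.
On [3, 4], S(t) = 3 + 405/56·(t - 3) - 99/28·(t - 3)² + 73/56·(t - 3)³.
With (t - 3) = 1/4: S(13/4) = 2359/512.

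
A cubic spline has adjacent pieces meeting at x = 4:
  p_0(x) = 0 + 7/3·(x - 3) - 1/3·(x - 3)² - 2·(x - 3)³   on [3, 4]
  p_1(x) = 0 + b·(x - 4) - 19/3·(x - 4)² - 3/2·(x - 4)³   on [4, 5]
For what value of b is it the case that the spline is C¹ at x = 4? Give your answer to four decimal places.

-4.3333

p_0'(x) = 7/3 - 2/3·(x - 3) - 6·(x - 3)², so p_0'(4) = -13/3. On the right, p_1'(4) = b, so b = -13/3.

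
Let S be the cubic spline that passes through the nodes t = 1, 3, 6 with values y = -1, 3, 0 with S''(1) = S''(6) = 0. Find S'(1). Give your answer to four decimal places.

Put M_i = S'' at the i-th knot. Here h = (2, 3) and Δ = (2, -1), so the interior equations h_(i-1)·M_(i-1) + 2(h_(i-1)+h_i)·M_i + h_i·M_(i+1) = 6(Δ_i − Δ_(i-1)) read
  2·M_0 + 10·M_1 + 3·M_2 = 6(Δ_1 - Δ_0) = -18
Natural end conditions: M_0 = M_2 = 0.
Forward elimination and back-substitution give M_0 = 0, M_1 = -9/5, M_2 = 0.
On [1, 3], S'(t) = b_0 + 2c_0·(t - 1) + 3d_0·(t - 1)² with b_0 = Δ_0 - h_0(2M_0 + M_1)/6 = 13/5, c_0 = M_0/2 = 0, d_0 = (M_1 - M_0)/(6h_0) = -3/20. So S'(1) = 13/5.

2.6000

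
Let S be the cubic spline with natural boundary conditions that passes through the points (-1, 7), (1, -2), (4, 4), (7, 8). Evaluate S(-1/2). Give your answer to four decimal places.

With M_i denoting the second derivative at x_i, h_i = 2, 3, 3, and Δ_i = (y_(i+1) − y_i)/h_i = -9/2, 2, 4/3:
  2·M_0 + 10·M_1 + 3·M_2 = 6(Δ_1 - Δ_0) = 39
  3·M_1 + 12·M_2 + 3·M_3 = 6(Δ_2 - Δ_1) = -4
Natural end conditions: M_0 = M_3 = 0.
Solving: M_0 = 0, M_1 = 160/37, M_2 = -157/111, M_3 = 0.
On [-1, 1], S(x) = 7 - 1319/222·(x + 1) + 0·(x + 1)² + 40/111·(x + 1)³.
With (x + 1) = 1/2: S(-1/2) = 603/148.

4.0743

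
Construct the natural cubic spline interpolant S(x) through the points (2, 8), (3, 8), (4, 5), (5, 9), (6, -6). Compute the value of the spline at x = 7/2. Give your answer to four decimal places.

5.7768

Put m_i = S'' at the i-th knot. Here h = (1, 1, 1, 1) and Δ = (0, -3, 4, -15), so the interior equations h_(i-1)·m_(i-1) + 2(h_(i-1)+h_i)·m_i + h_i·m_(i+1) = 6(Δ_i − Δ_(i-1)) read
  1·m_0 + 4·m_1 + 1·m_2 = 6(Δ_1 - Δ_0) = -18
  1·m_1 + 4·m_2 + 1·m_3 = 6(Δ_2 - Δ_1) = 42
  1·m_2 + 4·m_3 + 1·m_4 = 6(Δ_3 - Δ_2) = -114
Natural end conditions: m_0 = m_4 = 0.
Forward elimination and back-substitution give m_0 = 0, m_1 = -69/7, m_2 = 150/7, m_3 = -237/7, m_4 = 0.
On [3, 4], S(x) = 8 - 23/7·(x - 3) - 69/14·(x - 3)² + 73/14·(x - 3)³.
With (x - 3) = 1/2: S(7/2) = 647/112.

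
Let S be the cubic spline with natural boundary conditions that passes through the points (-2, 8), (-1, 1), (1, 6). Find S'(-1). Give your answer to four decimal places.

Write σ_i for S''(x_i). With h_i = 1, 2 and divided differences Δ_i = -7, 5/2, the continuity of S' gives the tridiagonal system
  1·σ_0 + 6·σ_1 + 2·σ_2 = 6(Δ_1 - Δ_0) = 57
Natural end conditions: σ_0 = σ_2 = 0.
Solving the tridiagonal system: σ_0 = 0, σ_1 = 19/2, σ_2 = 0.
On [-1, 1], S'(t) = b_1 + 2c_1·(t + 1) + 3d_1·(t + 1)² with b_1 = Δ_1 - h_1(2σ_1 + σ_2)/6 = -23/6, c_1 = σ_1/2 = 19/4, d_1 = (σ_2 - σ_1)/(6h_1) = -19/24. So S'(-1) = -23/6.

-3.8333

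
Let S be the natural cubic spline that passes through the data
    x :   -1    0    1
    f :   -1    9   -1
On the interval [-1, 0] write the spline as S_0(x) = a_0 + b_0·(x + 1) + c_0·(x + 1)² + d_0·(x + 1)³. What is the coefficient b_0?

Let M_i = S''(x_i). Step sizes h_i = 1, 1; slopes of the chords Δ_i = (y_(i+1) - y_i)/h_i = 10, -10.
  1·M_0 + 4·M_1 + 1·M_2 = 6(Δ_1 - Δ_0) = -120
Natural end conditions: M_0 = M_2 = 0.
Hence M_0 = 0, M_1 = -30, M_2 = 0.
On [-1, 0], with S_0(x) = a_0 + b_0·(x + 1) + c_0·(x + 1)² + d_0·(x + 1)³: c_0 = M_0/2 = 0, d_0 = (M_1 - M_0)/(6h_0) = -5, b_0 = Δ_0 - h_0(2M_0 + M_1)/6 = 15.

15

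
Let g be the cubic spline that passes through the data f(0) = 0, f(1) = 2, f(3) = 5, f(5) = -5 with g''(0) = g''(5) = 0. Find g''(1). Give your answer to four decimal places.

1.2273

With σ_i denoting the second derivative at x_i, h_i = 1, 2, 2, and Δ_i = (y_(i+1) − y_i)/h_i = 2, 3/2, -5:
  1·σ_0 + 6·σ_1 + 2·σ_2 = 6(Δ_1 - Δ_0) = -3
  2·σ_1 + 8·σ_2 + 2·σ_3 = 6(Δ_2 - Δ_1) = -39
Natural end conditions: σ_0 = σ_3 = 0.
Forward elimination and back-substitution give σ_0 = 0, σ_1 = 27/22, σ_2 = -57/11, σ_3 = 0.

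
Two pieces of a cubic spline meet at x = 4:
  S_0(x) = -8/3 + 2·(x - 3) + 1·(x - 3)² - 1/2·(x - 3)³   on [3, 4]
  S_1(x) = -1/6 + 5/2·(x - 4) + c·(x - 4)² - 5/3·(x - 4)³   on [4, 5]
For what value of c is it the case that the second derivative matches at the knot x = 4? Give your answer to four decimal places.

S_0''(x) = 2 - 3·(x - 3), so S_0''(4) = -1. On the right, S_1''(4) = 2c, so c = -1/2.

-0.5000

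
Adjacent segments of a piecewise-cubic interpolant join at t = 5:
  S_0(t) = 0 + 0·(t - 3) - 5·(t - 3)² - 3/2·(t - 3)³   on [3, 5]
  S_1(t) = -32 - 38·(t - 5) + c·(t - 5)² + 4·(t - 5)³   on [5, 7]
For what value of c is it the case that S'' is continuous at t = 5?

-14

S_0''(t) = -10 - 9·(t - 3), so S_0''(5) = -28. On the right, S_1''(5) = 2c, so c = -14.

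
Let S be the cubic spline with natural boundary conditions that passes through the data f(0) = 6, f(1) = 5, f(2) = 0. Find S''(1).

-6

Put σ_i = S'' at the i-th knot. Here h = (1, 1) and Δ = (-1, -5), so the interior equations h_(i-1)·σ_(i-1) + 2(h_(i-1)+h_i)·σ_i + h_i·σ_(i+1) = 6(Δ_i − Δ_(i-1)) read
  1·σ_0 + 4·σ_1 + 1·σ_2 = 6(Δ_1 - Δ_0) = -24
Natural end conditions: σ_0 = σ_2 = 0.
Hence σ_0 = 0, σ_1 = -6, σ_2 = 0.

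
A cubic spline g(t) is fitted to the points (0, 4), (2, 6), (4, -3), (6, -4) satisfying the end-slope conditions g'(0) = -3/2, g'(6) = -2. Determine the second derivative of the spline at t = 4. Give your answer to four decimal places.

6.2333

Put M_i = g'' at the i-th knot. Here h = (2, 2, 2) and Δ = (1, -9/2, -1/2), so the interior equations h_(i-1)·M_(i-1) + 2(h_(i-1)+h_i)·M_i + h_i·M_(i+1) = 6(Δ_i − Δ_(i-1)) read
  2·M_0 + 8·M_1 + 2·M_2 = 6(Δ_1 - Δ_0) = -33
  2·M_1 + 8·M_2 + 2·M_3 = 6(Δ_2 - Δ_1) = 24
Clamped end conditions give two more equations: 2h_0·M_0 + h_0·M_1 = 6(Δ_0 - g'(0)) = 15 and h_2·M_2 + 2h_2·M_3 = 6(g'(6) - Δ_2) = -9.
Solving: M_0 = 113/15, M_1 = -227/30, M_2 = 187/30, M_3 = -161/30.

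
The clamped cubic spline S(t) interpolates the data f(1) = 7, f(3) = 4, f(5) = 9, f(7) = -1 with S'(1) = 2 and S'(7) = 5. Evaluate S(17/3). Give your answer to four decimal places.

4.6593

Put m_i = S'' at the i-th knot. Here h = (2, 2, 2) and Δ = (-3/2, 5/2, -5), so the interior equations h_(i-1)·m_(i-1) + 2(h_(i-1)+h_i)·m_i + h_i·m_(i+1) = 6(Δ_i − Δ_(i-1)) read
  2·m_0 + 8·m_1 + 2·m_2 = 6(Δ_1 - Δ_0) = 24
  2·m_1 + 8·m_2 + 2·m_3 = 6(Δ_2 - Δ_1) = -45
Clamped end conditions give two more equations: 2h_0·m_0 + h_0·m_1 = 6(Δ_0 - S'(1)) = -21 and h_2·m_2 + 2h_2·m_3 = 6(S'(7) - Δ_2) = 60.
Hence m_0 = -48/5, m_1 = 87/10, m_2 = -66/5, m_3 = 108/5.
On [5, 7], S(t) = 9 - 17/5·(t - 5) - 33/5·(t - 5)² + 29/10·(t - 5)³.
With (t - 5) = 2/3: S(17/3) = 629/135.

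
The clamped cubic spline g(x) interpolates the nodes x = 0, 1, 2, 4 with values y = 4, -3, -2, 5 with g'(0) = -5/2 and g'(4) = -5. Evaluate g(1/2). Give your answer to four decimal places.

0.8381

Write σ_i for g''(x_i). With h_i = 1, 1, 2 and divided differences Δ_i = -7, 1, 7/2, the continuity of g' gives the tridiagonal system
  1·σ_0 + 4·σ_1 + 1·σ_2 = 6(Δ_1 - Δ_0) = 48
  1·σ_1 + 6·σ_2 + 2·σ_3 = 6(Δ_2 - Δ_1) = 15
Clamped end conditions give two more equations: 2h_0·σ_0 + h_0·σ_1 = 6(Δ_0 - g'(0)) = -27 and h_2·σ_2 + 2h_2·σ_3 = 6(g'(4) - Δ_2) = -51.
Hence σ_0 = -475/22, σ_1 = 178/11, σ_2 = 107/22, σ_3 = -167/11.
On [0, 1], g(x) = 4 - 5/2·x - 475/44·x² + 277/44·x³.
With x = 1/2: g(1/2) = 295/352.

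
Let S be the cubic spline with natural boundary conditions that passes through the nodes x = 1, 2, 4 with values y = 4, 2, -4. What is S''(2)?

Put m_i = S'' at the i-th knot. Here h = (1, 2) and Δ = (-2, -3), so the interior equations h_(i-1)·m_(i-1) + 2(h_(i-1)+h_i)·m_i + h_i·m_(i+1) = 6(Δ_i − Δ_(i-1)) read
  1·m_0 + 6·m_1 + 2·m_2 = 6(Δ_1 - Δ_0) = -6
Natural end conditions: m_0 = m_2 = 0.
Forward elimination and back-substitution give m_0 = 0, m_1 = -1, m_2 = 0.

-1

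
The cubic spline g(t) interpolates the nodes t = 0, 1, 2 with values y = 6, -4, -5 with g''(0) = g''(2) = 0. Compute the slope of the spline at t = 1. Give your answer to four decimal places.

Write M_i for g''(x_i). With h_i = 1, 1 and divided differences Δ_i = -10, -1, the continuity of g' gives the tridiagonal system
  1·M_0 + 4·M_1 + 1·M_2 = 6(Δ_1 - Δ_0) = 54
Natural end conditions: M_0 = M_2 = 0.
Hence M_0 = 0, M_1 = 27/2, M_2 = 0.
On [1, 2], g'(t) = b_1 + 2c_1·(t - 1) + 3d_1·(t - 1)² with b_1 = Δ_1 - h_1(2M_1 + M_2)/6 = -11/2, c_1 = M_1/2 = 27/4, d_1 = (M_2 - M_1)/(6h_1) = -9/4. So g'(1) = -11/2.

-5.5000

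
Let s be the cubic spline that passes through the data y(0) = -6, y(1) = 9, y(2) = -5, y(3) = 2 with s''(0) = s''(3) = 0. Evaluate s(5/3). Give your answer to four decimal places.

Put M_i = s'' at the i-th knot. Here h = (1, 1, 1) and Δ = (15, -14, 7), so the interior equations h_(i-1)·M_(i-1) + 2(h_(i-1)+h_i)·M_i + h_i·M_(i+1) = 6(Δ_i − Δ_(i-1)) read
  1·M_0 + 4·M_1 + 1·M_2 = 6(Δ_1 - Δ_0) = -174
  1·M_1 + 4·M_2 + 1·M_3 = 6(Δ_2 - Δ_1) = 126
Natural end conditions: M_0 = M_3 = 0.
Hence M_0 = 0, M_1 = -274/5, M_2 = 226/5, M_3 = 0.
On [1, 2], s(t) = 9 - 49/15·(t - 1) - 137/5·(t - 1)² + 50/3·(t - 1)³.
With (t - 1) = 2/3: s(5/3) = -169/405.

-0.4173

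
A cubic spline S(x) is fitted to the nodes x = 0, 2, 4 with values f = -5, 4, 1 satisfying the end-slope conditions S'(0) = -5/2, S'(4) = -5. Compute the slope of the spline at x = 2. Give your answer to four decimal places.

4.1250

Write M_i for S''(x_i). With h_i = 2, 2 and divided differences Δ_i = 9/2, -3/2, the continuity of S' gives the tridiagonal system
  2·M_0 + 8·M_1 + 2·M_2 = 6(Δ_1 - Δ_0) = -36
Clamped end conditions give two more equations: 2h_0·M_0 + h_0·M_1 = 6(Δ_0 - S'(0)) = 42 and h_1·M_1 + 2h_1·M_2 = 6(S'(4) - Δ_1) = -21.
Solving: M_0 = 115/8, M_1 = -31/4, M_2 = -11/8.
On [2, 4], S'(x) = b_1 + 2c_1·(x - 2) + 3d_1·(x - 2)² with b_1 = Δ_1 - h_1(2M_1 + M_2)/6 = 33/8, c_1 = M_1/2 = -31/8, d_1 = (M_2 - M_1)/(6h_1) = 17/32. So S'(2) = 33/8.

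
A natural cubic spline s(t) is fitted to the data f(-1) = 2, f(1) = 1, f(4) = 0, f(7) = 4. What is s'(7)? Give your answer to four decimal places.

1.7703

Let M_i = s''(x_i). Step sizes h_i = 2, 3, 3; slopes of the chords Δ_i = (y_(i+1) - y_i)/h_i = -1/2, -1/3, 4/3.
  2·M_0 + 10·M_1 + 3·M_2 = 6(Δ_1 - Δ_0) = 1
  3·M_1 + 12·M_2 + 3·M_3 = 6(Δ_2 - Δ_1) = 10
Natural end conditions: M_0 = M_3 = 0.
Solving the tridiagonal system: M_0 = 0, M_1 = -6/37, M_2 = 97/111, M_3 = 0.
On [4, 7], s'(t) = b_2 + 2c_2·(t - 4) + 3d_2·(t - 4)² with b_2 = Δ_2 - h_2(2M_2 + M_3)/6 = 17/37, c_2 = M_2/2 = 97/222, d_2 = (M_3 - M_2)/(6h_2) = -97/1998. So s'(7) = 131/74.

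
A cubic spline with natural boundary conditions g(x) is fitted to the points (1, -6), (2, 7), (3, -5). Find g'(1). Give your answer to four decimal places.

Put M_i = g'' at the i-th knot. Here h = (1, 1) and Δ = (13, -12), so the interior equations h_(i-1)·M_(i-1) + 2(h_(i-1)+h_i)·M_i + h_i·M_(i+1) = 6(Δ_i − Δ_(i-1)) read
  1·M_0 + 4·M_1 + 1·M_2 = 6(Δ_1 - Δ_0) = -150
Natural end conditions: M_0 = M_2 = 0.
Hence M_0 = 0, M_1 = -75/2, M_2 = 0.
On [1, 2], g'(x) = b_0 + 2c_0·(x - 1) + 3d_0·(x - 1)² with b_0 = Δ_0 - h_0(2M_0 + M_1)/6 = 77/4, c_0 = M_0/2 = 0, d_0 = (M_1 - M_0)/(6h_0) = -25/4. So g'(1) = 77/4.

19.2500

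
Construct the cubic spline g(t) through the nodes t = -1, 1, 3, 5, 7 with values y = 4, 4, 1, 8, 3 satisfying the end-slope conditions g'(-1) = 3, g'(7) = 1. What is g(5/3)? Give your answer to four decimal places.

2.1984

Put M_i = g'' at the i-th knot. Here h = (2, 2, 2, 2) and Δ = (0, -3/2, 7/2, -5/2), so the interior equations h_(i-1)·M_(i-1) + 2(h_(i-1)+h_i)·M_i + h_i·M_(i+1) = 6(Δ_i − Δ_(i-1)) read
  2·M_0 + 8·M_1 + 2·M_2 = 6(Δ_1 - Δ_0) = -9
  2·M_1 + 8·M_2 + 2·M_3 = 6(Δ_2 - Δ_1) = 30
  2·M_2 + 8·M_3 + 2·M_4 = 6(Δ_3 - Δ_2) = -36
Clamped end conditions give two more equations: 2h_0·M_0 + h_0·M_1 = 6(Δ_0 - g'(-1)) = -18 and h_3·M_3 + 2h_3·M_4 = 6(g'(7) - Δ_3) = 21.
Solving: M_0 = -403/112, M_1 = -101/56, M_2 = 101/16, M_3 = -473/56, M_4 = 1061/112.
On [1, 3], g(t) = 4 - 269/112·(t - 1) - 101/112·(t - 1)² + 303/448·(t - 1)³.
With (t - 1) = 2/3: g(5/3) = 277/126.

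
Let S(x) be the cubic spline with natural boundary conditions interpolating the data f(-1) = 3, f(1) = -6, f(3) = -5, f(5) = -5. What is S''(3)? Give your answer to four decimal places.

Let M_i = S''(x_i). Step sizes h_i = 2, 2, 2; slopes of the chords Δ_i = (y_(i+1) - y_i)/h_i = -9/2, 1/2, 0.
  2·M_0 + 8·M_1 + 2·M_2 = 6(Δ_1 - Δ_0) = 30
  2·M_1 + 8·M_2 + 2·M_3 = 6(Δ_2 - Δ_1) = -3
Natural end conditions: M_0 = M_3 = 0.
Hence M_0 = 0, M_1 = 41/10, M_2 = -7/5, M_3 = 0.

-1.4000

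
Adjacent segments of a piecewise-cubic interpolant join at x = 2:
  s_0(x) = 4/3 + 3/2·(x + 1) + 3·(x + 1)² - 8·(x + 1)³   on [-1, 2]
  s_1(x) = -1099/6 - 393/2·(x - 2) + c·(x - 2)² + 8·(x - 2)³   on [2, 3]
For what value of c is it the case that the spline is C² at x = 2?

s_0''(x) = 6 - 48·(x + 1), so s_0''(2) = -138. On the right, s_1''(2) = 2c, so c = -69.

-69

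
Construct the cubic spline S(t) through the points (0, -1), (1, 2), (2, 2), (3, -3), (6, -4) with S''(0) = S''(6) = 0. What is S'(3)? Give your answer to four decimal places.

Put σ_i = S'' at the i-th knot. Here h = (1, 1, 1, 3) and Δ = (3, 0, -5, -1/3), so the interior equations h_(i-1)·σ_(i-1) + 2(h_(i-1)+h_i)·σ_i + h_i·σ_(i+1) = 6(Δ_i − Δ_(i-1)) read
  1·σ_0 + 4·σ_1 + 1·σ_2 = 6(Δ_1 - Δ_0) = -18
  1·σ_1 + 4·σ_2 + 1·σ_3 = 6(Δ_2 - Δ_1) = -30
  1·σ_2 + 8·σ_3 + 3·σ_4 = 6(Δ_3 - Δ_2) = 28
Natural end conditions: σ_0 = σ_4 = 0.
Solving the tridiagonal system: σ_0 = 0, σ_1 = -5/2, σ_2 = -8, σ_3 = 9/2, σ_4 = 0.
On [3, 6], S'(t) = b_3 + 2c_3·(t - 3) + 3d_3·(t - 3)² with b_3 = Δ_3 - h_3(2σ_3 + σ_4)/6 = -29/6, c_3 = σ_3/2 = 9/4, d_3 = (σ_4 - σ_3)/(6h_3) = -1/4. So S'(3) = -29/6.

-4.8333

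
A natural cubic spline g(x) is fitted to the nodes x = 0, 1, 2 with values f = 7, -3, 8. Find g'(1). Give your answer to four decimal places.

0.5000

Let M_i = g''(x_i). Step sizes h_i = 1, 1; slopes of the chords Δ_i = (y_(i+1) - y_i)/h_i = -10, 11.
  1·M_0 + 4·M_1 + 1·M_2 = 6(Δ_1 - Δ_0) = 126
Natural end conditions: M_0 = M_2 = 0.
Solving the tridiagonal system: M_0 = 0, M_1 = 63/2, M_2 = 0.
On [1, 2], g'(x) = b_1 + 2c_1·(x - 1) + 3d_1·(x - 1)² with b_1 = Δ_1 - h_1(2M_1 + M_2)/6 = 1/2, c_1 = M_1/2 = 63/4, d_1 = (M_2 - M_1)/(6h_1) = -21/4. So g'(1) = 1/2.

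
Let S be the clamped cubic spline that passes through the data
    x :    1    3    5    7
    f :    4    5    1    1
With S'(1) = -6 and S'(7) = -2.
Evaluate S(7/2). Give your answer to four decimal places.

4.6719

Put σ_i = S'' at the i-th knot. Here h = (2, 2, 2) and Δ = (1/2, -2, 0), so the interior equations h_(i-1)·σ_(i-1) + 2(h_(i-1)+h_i)·σ_i + h_i·σ_(i+1) = 6(Δ_i − Δ_(i-1)) read
  2·σ_0 + 8·σ_1 + 2·σ_2 = 6(Δ_1 - Δ_0) = -15
  2·σ_1 + 8·σ_2 + 2·σ_3 = 6(Δ_2 - Δ_1) = 12
Clamped end conditions give two more equations: 2h_0·σ_0 + h_0·σ_1 = 6(Δ_0 - S'(1)) = 39 and h_2·σ_2 + 2h_2·σ_3 = 6(S'(7) - Δ_2) = -12.
Solving the tridiagonal system: σ_0 = 77/6, σ_1 = -37/6, σ_2 = 13/3, σ_3 = -31/6.
On [3, 5], S(x) = 5 + 2/3·(x - 3) - 37/12·(x - 3)² + 7/8·(x - 3)³.
With (x - 3) = 1/2: S(7/2) = 299/64.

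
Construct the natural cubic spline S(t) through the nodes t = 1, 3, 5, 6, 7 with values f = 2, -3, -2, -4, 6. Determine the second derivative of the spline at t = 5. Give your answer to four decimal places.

Write m_i for S''(x_i). With h_i = 2, 2, 1, 1 and divided differences Δ_i = -5/2, 1/2, -2, 10, the continuity of S' gives the tridiagonal system
  2·m_0 + 8·m_1 + 2·m_2 = 6(Δ_1 - Δ_0) = 18
  2·m_1 + 6·m_2 + 1·m_3 = 6(Δ_2 - Δ_1) = -15
  1·m_2 + 4·m_3 + 1·m_4 = 6(Δ_3 - Δ_2) = 72
Natural end conditions: m_0 = m_4 = 0.
Solving the tridiagonal system: m_0 = 0, m_1 = 113/28, m_2 = -50/7, m_3 = 277/14, m_4 = 0.

-7.1429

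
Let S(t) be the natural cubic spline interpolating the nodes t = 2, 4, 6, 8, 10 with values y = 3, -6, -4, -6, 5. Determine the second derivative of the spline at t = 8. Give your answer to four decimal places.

With M_i denoting the second derivative at x_i, h_i = 2, 2, 2, 2, and Δ_i = (y_(i+1) − y_i)/h_i = -9/2, 1, -1, 11/2:
  2·M_0 + 8·M_1 + 2·M_2 = 6(Δ_1 - Δ_0) = 33
  2·M_1 + 8·M_2 + 2·M_3 = 6(Δ_2 - Δ_1) = -12
  2·M_2 + 8·M_3 + 2·M_4 = 6(Δ_3 - Δ_2) = 39
Natural end conditions: M_0 = M_4 = 0.
Hence M_0 = 0, M_1 = 291/56, M_2 = -30/7, M_3 = 333/56, M_4 = 0.

5.9464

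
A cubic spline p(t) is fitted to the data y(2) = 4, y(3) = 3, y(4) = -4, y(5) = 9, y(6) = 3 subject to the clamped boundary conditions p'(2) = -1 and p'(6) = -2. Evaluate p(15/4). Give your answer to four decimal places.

-3.9593

Put M_i = p'' at the i-th knot. Here h = (1, 1, 1, 1) and Δ = (-1, -7, 13, -6), so the interior equations h_(i-1)·M_(i-1) + 2(h_(i-1)+h_i)·M_i + h_i·M_(i+1) = 6(Δ_i − Δ_(i-1)) read
  1·M_0 + 4·M_1 + 1·M_2 = 6(Δ_1 - Δ_0) = -36
  1·M_1 + 4·M_2 + 1·M_3 = 6(Δ_2 - Δ_1) = 120
  1·M_2 + 4·M_3 + 1·M_4 = 6(Δ_3 - Δ_2) = -114
Clamped end conditions give two more equations: 2h_0·M_0 + h_0·M_1 = 6(Δ_0 - p'(2)) = 0 and h_3·M_3 + 2h_3·M_4 = 6(p'(6) - Δ_3) = 24.
Solving: M_0 = 169/14, M_1 = -169/7, M_2 = 97/2, M_3 = -349/7, M_4 = 517/14.
On [3, 4], p(t) = 3 - 197/28·(t - 3) - 169/14·(t - 3)² + 339/28·(t - 3)³.
With (t - 3) = 3/4: p(15/4) = -7095/1792.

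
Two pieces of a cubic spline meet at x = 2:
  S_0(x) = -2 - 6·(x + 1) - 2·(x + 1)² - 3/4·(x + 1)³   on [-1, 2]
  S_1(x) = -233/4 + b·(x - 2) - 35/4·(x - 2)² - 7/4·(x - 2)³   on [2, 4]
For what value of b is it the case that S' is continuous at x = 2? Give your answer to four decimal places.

S_0'(x) = -6 - 4·(x + 1) - 9/4·(x + 1)², so S_0'(2) = -153/4. On the right, S_1'(2) = b, so b = -153/4.

-38.2500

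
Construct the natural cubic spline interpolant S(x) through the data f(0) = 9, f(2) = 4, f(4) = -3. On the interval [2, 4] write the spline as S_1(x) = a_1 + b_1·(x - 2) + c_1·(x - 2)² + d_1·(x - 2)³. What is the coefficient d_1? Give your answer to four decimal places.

With σ_i denoting the second derivative at x_i, h_i = 2, 2, and Δ_i = (y_(i+1) − y_i)/h_i = -5/2, -7/2:
  2·σ_0 + 8·σ_1 + 2·σ_2 = 6(Δ_1 - Δ_0) = -6
Natural end conditions: σ_0 = σ_2 = 0.
Hence σ_0 = 0, σ_1 = -3/4, σ_2 = 0.
On [2, 4], with S_1(x) = a_1 + b_1·(x - 2) + c_1·(x - 2)² + d_1·(x - 2)³: c_1 = σ_1/2 = -3/8, d_1 = (σ_2 - σ_1)/(6h_1) = 1/16, b_1 = Δ_1 - h_1(2σ_1 + σ_2)/6 = -3.

0.0625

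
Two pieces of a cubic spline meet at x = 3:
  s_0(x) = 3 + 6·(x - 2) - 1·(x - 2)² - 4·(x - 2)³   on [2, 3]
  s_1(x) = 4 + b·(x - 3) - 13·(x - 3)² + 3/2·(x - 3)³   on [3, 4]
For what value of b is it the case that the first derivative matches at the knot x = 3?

s_0'(x) = 6 - 2·(x - 2) - 12·(x - 2)², so s_0'(3) = -8. On the right, s_1'(3) = b, so b = -8.

-8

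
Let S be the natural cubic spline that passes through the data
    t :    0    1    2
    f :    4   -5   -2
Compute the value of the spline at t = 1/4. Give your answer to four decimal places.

1.0469

Write σ_i for S''(x_i). With h_i = 1, 1 and divided differences Δ_i = -9, 3, the continuity of S' gives the tridiagonal system
  1·σ_0 + 4·σ_1 + 1·σ_2 = 6(Δ_1 - Δ_0) = 72
Natural end conditions: σ_0 = σ_2 = 0.
Hence σ_0 = 0, σ_1 = 18, σ_2 = 0.
On [0, 1], S(t) = 4 - 12·t + 0·t² + 3·t³.
With t = 1/4: S(1/4) = 67/64.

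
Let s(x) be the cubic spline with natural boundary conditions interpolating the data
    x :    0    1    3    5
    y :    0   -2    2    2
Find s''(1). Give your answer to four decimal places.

4.9091

Write M_i for s''(x_i). With h_i = 1, 2, 2 and divided differences Δ_i = -2, 2, 0, the continuity of s' gives the tridiagonal system
  1·M_0 + 6·M_1 + 2·M_2 = 6(Δ_1 - Δ_0) = 24
  2·M_1 + 8·M_2 + 2·M_3 = 6(Δ_2 - Δ_1) = -12
Natural end conditions: M_0 = M_3 = 0.
Hence M_0 = 0, M_1 = 54/11, M_2 = -30/11, M_3 = 0.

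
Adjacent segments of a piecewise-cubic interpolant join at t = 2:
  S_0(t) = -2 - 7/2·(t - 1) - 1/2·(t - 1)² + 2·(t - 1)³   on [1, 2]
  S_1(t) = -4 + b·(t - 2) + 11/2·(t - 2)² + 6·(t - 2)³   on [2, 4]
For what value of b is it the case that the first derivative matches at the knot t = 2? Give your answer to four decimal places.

1.5000

S_0'(t) = -7/2 - 1·(t - 1) + 6·(t - 1)², so S_0'(2) = 3/2. On the right, S_1'(2) = b, so b = 3/2.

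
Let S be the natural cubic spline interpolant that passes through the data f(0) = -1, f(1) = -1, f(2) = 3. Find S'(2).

5

With σ_i denoting the second derivative at x_i, h_i = 1, 1, and Δ_i = (y_(i+1) − y_i)/h_i = 0, 4:
  1·σ_0 + 4·σ_1 + 1·σ_2 = 6(Δ_1 - Δ_0) = 24
Natural end conditions: σ_0 = σ_2 = 0.
Solving: σ_0 = 0, σ_1 = 6, σ_2 = 0.
On [1, 2], S'(t) = b_1 + 2c_1·(t - 1) + 3d_1·(t - 1)² with b_1 = Δ_1 - h_1(2σ_1 + σ_2)/6 = 2, c_1 = σ_1/2 = 3, d_1 = (σ_2 - σ_1)/(6h_1) = -1. So S'(2) = 5.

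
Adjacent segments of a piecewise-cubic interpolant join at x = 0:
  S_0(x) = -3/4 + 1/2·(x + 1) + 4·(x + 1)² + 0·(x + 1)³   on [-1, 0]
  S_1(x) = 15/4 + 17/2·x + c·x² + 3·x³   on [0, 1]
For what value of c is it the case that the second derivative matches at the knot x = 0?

4

S_0''(x) = 8 + 0·(x + 1), so S_0''(0) = 8. On the right, S_1''(0) = 2c, so c = 4.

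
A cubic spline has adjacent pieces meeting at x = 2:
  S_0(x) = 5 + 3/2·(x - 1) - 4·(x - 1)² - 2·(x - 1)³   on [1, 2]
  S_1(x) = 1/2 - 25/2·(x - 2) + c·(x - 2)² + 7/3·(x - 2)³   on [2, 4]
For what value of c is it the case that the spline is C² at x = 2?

S_0''(x) = -8 - 12·(x - 1), so S_0''(2) = -20. On the right, S_1''(2) = 2c, so c = -10.

-10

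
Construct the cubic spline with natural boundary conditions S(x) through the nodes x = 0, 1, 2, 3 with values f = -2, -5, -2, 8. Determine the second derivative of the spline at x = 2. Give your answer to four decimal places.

Put m_i = S'' at the i-th knot. Here h = (1, 1, 1) and Δ = (-3, 3, 10), so the interior equations h_(i-1)·m_(i-1) + 2(h_(i-1)+h_i)·m_i + h_i·m_(i+1) = 6(Δ_i − Δ_(i-1)) read
  1·m_0 + 4·m_1 + 1·m_2 = 6(Δ_1 - Δ_0) = 36
  1·m_1 + 4·m_2 + 1·m_3 = 6(Δ_2 - Δ_1) = 42
Natural end conditions: m_0 = m_3 = 0.
Solving the tridiagonal system: m_0 = 0, m_1 = 34/5, m_2 = 44/5, m_3 = 0.

8.8000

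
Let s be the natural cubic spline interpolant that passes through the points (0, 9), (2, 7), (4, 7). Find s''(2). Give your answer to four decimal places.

Write m_i for s''(x_i). With h_i = 2, 2 and divided differences Δ_i = -1, 0, the continuity of s' gives the tridiagonal system
  2·m_0 + 8·m_1 + 2·m_2 = 6(Δ_1 - Δ_0) = 6
Natural end conditions: m_0 = m_2 = 0.
Hence m_0 = 0, m_1 = 3/4, m_2 = 0.

0.7500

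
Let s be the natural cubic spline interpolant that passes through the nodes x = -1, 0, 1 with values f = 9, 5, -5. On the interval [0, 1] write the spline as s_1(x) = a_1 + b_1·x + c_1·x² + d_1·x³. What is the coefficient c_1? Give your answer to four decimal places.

Write σ_i for s''(x_i). With h_i = 1, 1 and divided differences Δ_i = -4, -10, the continuity of s' gives the tridiagonal system
  1·σ_0 + 4·σ_1 + 1·σ_2 = 6(Δ_1 - Δ_0) = -36
Natural end conditions: σ_0 = σ_2 = 0.
Solving: σ_0 = 0, σ_1 = -9, σ_2 = 0.
On [0, 1], with s_1(x) = a_1 + b_1·x + c_1·x² + d_1·x³: c_1 = σ_1/2 = -9/2, d_1 = (σ_2 - σ_1)/(6h_1) = 3/2, b_1 = Δ_1 - h_1(2σ_1 + σ_2)/6 = -7.

-4.5000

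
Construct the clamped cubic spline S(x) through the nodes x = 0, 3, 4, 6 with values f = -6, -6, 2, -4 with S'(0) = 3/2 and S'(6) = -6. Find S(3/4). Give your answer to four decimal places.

-6.3315

With m_i denoting the second derivative at x_i, h_i = 3, 1, 2, and Δ_i = (y_(i+1) − y_i)/h_i = 0, 8, -3:
  3·m_0 + 8·m_1 + 1·m_2 = 6(Δ_1 - Δ_0) = 48
  1·m_1 + 6·m_2 + 2·m_3 = 6(Δ_2 - Δ_1) = -66
Clamped end conditions give two more equations: 2h_0·m_0 + h_0·m_1 = 6(Δ_0 - S'(0)) = -9 and h_2·m_2 + 2h_2·m_3 = 6(S'(6) - Δ_2) = -18.
Hence m_0 = -46/7, m_1 = 71/7, m_2 = -94/7, m_3 = 31/14.
On [0, 3], S(x) = -6 + 3/2·x - 23/7·x² + 13/14·x³.
With x = 3/4: S(3/4) = -5673/896.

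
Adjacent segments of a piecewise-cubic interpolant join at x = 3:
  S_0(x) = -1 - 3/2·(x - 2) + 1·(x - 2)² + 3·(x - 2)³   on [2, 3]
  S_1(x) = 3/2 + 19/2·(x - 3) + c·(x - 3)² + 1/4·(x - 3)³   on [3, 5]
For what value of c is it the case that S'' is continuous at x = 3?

10

S_0''(x) = 2 + 18·(x - 2), so S_0''(3) = 20. On the right, S_1''(3) = 2c, so c = 10.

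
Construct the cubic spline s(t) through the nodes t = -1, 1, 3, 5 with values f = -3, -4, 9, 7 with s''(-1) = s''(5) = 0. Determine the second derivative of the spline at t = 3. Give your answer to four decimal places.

Write M_i for s''(x_i). With h_i = 2, 2, 2 and divided differences Δ_i = -1/2, 13/2, -1, the continuity of s' gives the tridiagonal system
  2·M_0 + 8·M_1 + 2·M_2 = 6(Δ_1 - Δ_0) = 42
  2·M_1 + 8·M_2 + 2·M_3 = 6(Δ_2 - Δ_1) = -45
Natural end conditions: M_0 = M_3 = 0.
Hence M_0 = 0, M_1 = 71/10, M_2 = -37/5, M_3 = 0.

-7.4000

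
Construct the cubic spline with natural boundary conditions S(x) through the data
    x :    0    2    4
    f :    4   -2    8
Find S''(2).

Write m_i for S''(x_i). With h_i = 2, 2 and divided differences Δ_i = -3, 5, the continuity of S' gives the tridiagonal system
  2·m_0 + 8·m_1 + 2·m_2 = 6(Δ_1 - Δ_0) = 48
Natural end conditions: m_0 = m_2 = 0.
Hence m_0 = 0, m_1 = 6, m_2 = 0.

6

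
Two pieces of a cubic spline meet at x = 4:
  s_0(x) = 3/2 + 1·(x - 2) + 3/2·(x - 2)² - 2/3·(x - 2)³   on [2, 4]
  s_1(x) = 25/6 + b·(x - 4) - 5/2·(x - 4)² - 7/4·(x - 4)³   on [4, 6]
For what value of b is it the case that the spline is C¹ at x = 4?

-1

s_0'(x) = 1 + 3·(x - 2) - 2·(x - 2)², so s_0'(4) = -1. On the right, s_1'(4) = b, so b = -1.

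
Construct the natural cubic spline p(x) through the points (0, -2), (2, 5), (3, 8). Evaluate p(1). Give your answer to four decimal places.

Let M_i = p''(x_i). Step sizes h_i = 2, 1; slopes of the chords Δ_i = (y_(i+1) - y_i)/h_i = 7/2, 3.
  2·M_0 + 6·M_1 + 1·M_2 = 6(Δ_1 - Δ_0) = -3
Natural end conditions: M_0 = M_2 = 0.
Solving: M_0 = 0, M_1 = -1/2, M_2 = 0.
On [0, 2], p(x) = -2 + 11/3·x + 0·x² - 1/24·x³.
With x = 1: p(1) = 13/8.

1.6250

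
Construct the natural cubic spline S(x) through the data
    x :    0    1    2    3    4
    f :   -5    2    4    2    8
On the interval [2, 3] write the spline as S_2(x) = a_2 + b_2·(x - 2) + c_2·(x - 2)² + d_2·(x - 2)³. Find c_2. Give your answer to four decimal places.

Write σ_i for S''(x_i). With h_i = 1, 1, 1, 1 and divided differences Δ_i = 7, 2, -2, 6, the continuity of S' gives the tridiagonal system
  1·σ_0 + 4·σ_1 + 1·σ_2 = 6(Δ_1 - Δ_0) = -30
  1·σ_1 + 4·σ_2 + 1·σ_3 = 6(Δ_2 - Δ_1) = -24
  1·σ_2 + 4·σ_3 + 1·σ_4 = 6(Δ_3 - Δ_2) = 48
Natural end conditions: σ_0 = σ_4 = 0.
Solving: σ_0 = 0, σ_1 = -153/28, σ_2 = -57/7, σ_3 = 393/28, σ_4 = 0.
On [2, 3], with S_2(x) = a_2 + b_2·(x - 2) + c_2·(x - 2)² + d_2·(x - 2)³: c_2 = σ_2/2 = -57/14, d_2 = (σ_3 - σ_2)/(6h_2) = 207/56, b_2 = Δ_2 - h_2(2σ_2 + σ_3)/6 = -13/8.

-4.0714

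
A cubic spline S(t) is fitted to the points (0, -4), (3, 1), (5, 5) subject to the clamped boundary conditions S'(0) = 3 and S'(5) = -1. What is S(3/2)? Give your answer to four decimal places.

-1.3125

Write M_i for S''(x_i). With h_i = 3, 2 and divided differences Δ_i = 5/3, 2, the continuity of S' gives the tridiagonal system
  3·M_0 + 10·M_1 + 2·M_2 = 6(Δ_1 - Δ_0) = 2
Clamped end conditions give two more equations: 2h_0·M_0 + h_0·M_1 = 6(Δ_0 - S'(0)) = -8 and h_1·M_1 + 2h_1·M_2 = 6(S'(5) - Δ_1) = -18.
Forward elimination and back-substitution give M_0 = -7/3, M_1 = 2, M_2 = -11/2.
On [0, 3], S(t) = -4 + 3·t - 7/6·t² + 13/54·t³.
With t = 3/2: S(3/2) = -21/16.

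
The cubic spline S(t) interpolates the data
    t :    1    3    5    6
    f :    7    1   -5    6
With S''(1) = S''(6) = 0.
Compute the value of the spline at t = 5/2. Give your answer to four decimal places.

With σ_i denoting the second derivative at x_i, h_i = 2, 2, 1, and Δ_i = (y_(i+1) − y_i)/h_i = -3, -3, 11:
  2·σ_0 + 8·σ_1 + 2·σ_2 = 6(Δ_1 - Δ_0) = 0
  2·σ_1 + 6·σ_2 + 1·σ_3 = 6(Δ_2 - Δ_1) = 84
Natural end conditions: σ_0 = σ_3 = 0.
Solving: σ_0 = 0, σ_1 = -42/11, σ_2 = 168/11, σ_3 = 0.
On [1, 3], S(t) = 7 - 19/11·(t - 1) + 0·(t - 1)² - 7/22·(t - 1)³.
With (t - 1) = 3/2: S(5/2) = 587/176.

3.3352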